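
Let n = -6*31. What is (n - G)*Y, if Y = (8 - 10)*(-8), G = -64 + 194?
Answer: -5056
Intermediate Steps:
n = -186
G = 130
Y = 16 (Y = -2*(-8) = 16)
(n - G)*Y = (-186 - 1*130)*16 = (-186 - 130)*16 = -316*16 = -5056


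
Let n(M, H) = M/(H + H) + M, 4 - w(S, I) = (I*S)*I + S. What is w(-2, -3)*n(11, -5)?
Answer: 1188/5 ≈ 237.60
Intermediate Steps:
w(S, I) = 4 - S - S*I**2 (w(S, I) = 4 - ((I*S)*I + S) = 4 - (S*I**2 + S) = 4 - (S + S*I**2) = 4 + (-S - S*I**2) = 4 - S - S*I**2)
n(M, H) = M + M/(2*H) (n(M, H) = M/((2*H)) + M = (1/(2*H))*M + M = M/(2*H) + M = M + M/(2*H))
w(-2, -3)*n(11, -5) = (4 - 1*(-2) - 1*(-2)*(-3)**2)*(11 + (1/2)*11/(-5)) = (4 + 2 - 1*(-2)*9)*(11 + (1/2)*11*(-1/5)) = (4 + 2 + 18)*(11 - 11/10) = 24*(99/10) = 1188/5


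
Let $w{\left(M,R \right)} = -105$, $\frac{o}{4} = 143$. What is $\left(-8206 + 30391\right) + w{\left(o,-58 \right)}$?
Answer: $22080$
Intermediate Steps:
$o = 572$ ($o = 4 \cdot 143 = 572$)
$\left(-8206 + 30391\right) + w{\left(o,-58 \right)} = \left(-8206 + 30391\right) - 105 = 22185 - 105 = 22080$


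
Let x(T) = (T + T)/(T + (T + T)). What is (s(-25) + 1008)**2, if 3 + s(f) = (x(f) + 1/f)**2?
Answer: 31982802651556/31640625 ≈ 1.0108e+6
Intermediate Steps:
x(T) = 2/3 (x(T) = (2*T)/(T + 2*T) = (2*T)/((3*T)) = (2*T)*(1/(3*T)) = 2/3)
s(f) = -3 + (2/3 + 1/f)**2
(s(-25) + 1008)**2 = ((-23/9 + (-25)**(-2) + (4/3)/(-25)) + 1008)**2 = ((-23/9 + 1/625 + (4/3)*(-1/25)) + 1008)**2 = ((-23/9 + 1/625 - 4/75) + 1008)**2 = (-14666/5625 + 1008)**2 = (5655334/5625)**2 = 31982802651556/31640625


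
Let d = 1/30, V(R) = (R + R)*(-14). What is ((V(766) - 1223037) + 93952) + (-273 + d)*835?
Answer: -8270761/6 ≈ -1.3785e+6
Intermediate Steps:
V(R) = -28*R (V(R) = (2*R)*(-14) = -28*R)
d = 1/30 ≈ 0.033333
((V(766) - 1223037) + 93952) + (-273 + d)*835 = ((-28*766 - 1223037) + 93952) + (-273 + 1/30)*835 = ((-21448 - 1223037) + 93952) - 8189/30*835 = (-1244485 + 93952) - 1367563/6 = -1150533 - 1367563/6 = -8270761/6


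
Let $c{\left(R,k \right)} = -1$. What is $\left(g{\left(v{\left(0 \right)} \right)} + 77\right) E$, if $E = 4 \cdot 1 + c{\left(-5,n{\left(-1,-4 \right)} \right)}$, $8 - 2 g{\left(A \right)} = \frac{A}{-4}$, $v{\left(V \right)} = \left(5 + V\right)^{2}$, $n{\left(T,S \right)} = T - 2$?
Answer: $\frac{2019}{8} \approx 252.38$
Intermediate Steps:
$n{\left(T,S \right)} = -2 + T$ ($n{\left(T,S \right)} = T - 2 = -2 + T$)
$g{\left(A \right)} = 4 + \frac{A}{8}$ ($g{\left(A \right)} = 4 - \frac{A \frac{1}{-4}}{2} = 4 - \frac{A \left(- \frac{1}{4}\right)}{2} = 4 - \frac{\left(- \frac{1}{4}\right) A}{2} = 4 + \frac{A}{8}$)
$E = 3$ ($E = 4 \cdot 1 - 1 = 4 - 1 = 3$)
$\left(g{\left(v{\left(0 \right)} \right)} + 77\right) E = \left(\left(4 + \frac{\left(5 + 0\right)^{2}}{8}\right) + 77\right) 3 = \left(\left(4 + \frac{5^{2}}{8}\right) + 77\right) 3 = \left(\left(4 + \frac{1}{8} \cdot 25\right) + 77\right) 3 = \left(\left(4 + \frac{25}{8}\right) + 77\right) 3 = \left(\frac{57}{8} + 77\right) 3 = \frac{673}{8} \cdot 3 = \frac{2019}{8}$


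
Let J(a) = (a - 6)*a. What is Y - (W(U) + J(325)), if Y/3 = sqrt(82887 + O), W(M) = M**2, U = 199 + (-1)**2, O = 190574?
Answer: -143675 + 3*sqrt(273461) ≈ -1.4211e+5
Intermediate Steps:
J(a) = a*(-6 + a) (J(a) = (-6 + a)*a = a*(-6 + a))
U = 200 (U = 199 + 1 = 200)
Y = 3*sqrt(273461) (Y = 3*sqrt(82887 + 190574) = 3*sqrt(273461) ≈ 1568.8)
Y - (W(U) + J(325)) = 3*sqrt(273461) - (200**2 + 325*(-6 + 325)) = 3*sqrt(273461) - (40000 + 325*319) = 3*sqrt(273461) - (40000 + 103675) = 3*sqrt(273461) - 1*143675 = 3*sqrt(273461) - 143675 = -143675 + 3*sqrt(273461)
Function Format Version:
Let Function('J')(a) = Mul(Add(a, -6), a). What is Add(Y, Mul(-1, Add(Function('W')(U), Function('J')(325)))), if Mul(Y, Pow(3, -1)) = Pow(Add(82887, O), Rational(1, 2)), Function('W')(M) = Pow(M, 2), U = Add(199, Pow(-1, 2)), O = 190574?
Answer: Add(-143675, Mul(3, Pow(273461, Rational(1, 2)))) ≈ -1.4211e+5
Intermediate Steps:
Function('J')(a) = Mul(a, Add(-6, a)) (Function('J')(a) = Mul(Add(-6, a), a) = Mul(a, Add(-6, a)))
U = 200 (U = Add(199, 1) = 200)
Y = Mul(3, Pow(273461, Rational(1, 2))) (Y = Mul(3, Pow(Add(82887, 190574), Rational(1, 2))) = Mul(3, Pow(273461, Rational(1, 2))) ≈ 1568.8)
Add(Y, Mul(-1, Add(Function('W')(U), Function('J')(325)))) = Add(Mul(3, Pow(273461, Rational(1, 2))), Mul(-1, Add(Pow(200, 2), Mul(325, Add(-6, 325))))) = Add(Mul(3, Pow(273461, Rational(1, 2))), Mul(-1, Add(40000, Mul(325, 319)))) = Add(Mul(3, Pow(273461, Rational(1, 2))), Mul(-1, Add(40000, 103675))) = Add(Mul(3, Pow(273461, Rational(1, 2))), Mul(-1, 143675)) = Add(Mul(3, Pow(273461, Rational(1, 2))), -143675) = Add(-143675, Mul(3, Pow(273461, Rational(1, 2))))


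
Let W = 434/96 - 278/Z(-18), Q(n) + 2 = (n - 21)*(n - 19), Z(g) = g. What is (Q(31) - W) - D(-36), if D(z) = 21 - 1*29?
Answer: 15269/144 ≈ 106.03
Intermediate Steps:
D(z) = -8 (D(z) = 21 - 29 = -8)
Q(n) = -2 + (-21 + n)*(-19 + n) (Q(n) = -2 + (n - 21)*(n - 19) = -2 + (-21 + n)*(-19 + n))
W = 2875/144 (W = 434/96 - 278/(-18) = 434*(1/96) - 278*(-1/18) = 217/48 + 139/9 = 2875/144 ≈ 19.965)
(Q(31) - W) - D(-36) = ((397 + 31² - 40*31) - 1*2875/144) - 1*(-8) = ((397 + 961 - 1240) - 2875/144) + 8 = (118 - 2875/144) + 8 = 14117/144 + 8 = 15269/144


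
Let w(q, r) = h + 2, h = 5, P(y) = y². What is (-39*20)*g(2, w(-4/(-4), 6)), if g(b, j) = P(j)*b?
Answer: -76440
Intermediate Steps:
w(q, r) = 7 (w(q, r) = 5 + 2 = 7)
g(b, j) = b*j² (g(b, j) = j²*b = b*j²)
(-39*20)*g(2, w(-4/(-4), 6)) = (-39*20)*(2*7²) = -1560*49 = -780*98 = -76440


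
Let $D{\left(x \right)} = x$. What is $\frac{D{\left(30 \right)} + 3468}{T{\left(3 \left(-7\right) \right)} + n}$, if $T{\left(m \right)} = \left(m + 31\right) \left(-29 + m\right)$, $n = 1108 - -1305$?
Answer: $\frac{3498}{1913} \approx 1.8285$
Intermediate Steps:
$n = 2413$ ($n = 1108 + 1305 = 2413$)
$T{\left(m \right)} = \left(-29 + m\right) \left(31 + m\right)$ ($T{\left(m \right)} = \left(31 + m\right) \left(-29 + m\right) = \left(-29 + m\right) \left(31 + m\right)$)
$\frac{D{\left(30 \right)} + 3468}{T{\left(3 \left(-7\right) \right)} + n} = \frac{30 + 3468}{\left(-899 + \left(3 \left(-7\right)\right)^{2} + 2 \cdot 3 \left(-7\right)\right) + 2413} = \frac{3498}{\left(-899 + \left(-21\right)^{2} + 2 \left(-21\right)\right) + 2413} = \frac{3498}{\left(-899 + 441 - 42\right) + 2413} = \frac{3498}{-500 + 2413} = \frac{3498}{1913}$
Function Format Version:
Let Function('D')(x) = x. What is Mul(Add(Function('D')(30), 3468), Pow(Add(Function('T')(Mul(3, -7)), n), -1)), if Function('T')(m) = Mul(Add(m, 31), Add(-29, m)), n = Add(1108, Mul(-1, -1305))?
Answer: Rational(3498, 1913) ≈ 1.8285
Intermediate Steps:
n = 2413 (n = Add(1108, 1305) = 2413)
Function('T')(m) = Mul(Add(-29, m), Add(31, m)) (Function('T')(m) = Mul(Add(31, m), Add(-29, m)) = Mul(Add(-29, m), Add(31, m)))
Mul(Add(Function('D')(30), 3468), Pow(Add(Function('T')(Mul(3, -7)), n), -1)) = Mul(Add(30, 3468), Pow(Add(Add(-899, Pow(Mul(3, -7), 2), Mul(2, Mul(3, -7))), 2413), -1)) = Mul(3498, Pow(Add(Add(-899, Pow(-21, 2), Mul(2, -21)), 2413), -1)) = Mul(3498, Pow(Add(Add(-899, 441, -42), 2413), -1)) = Mul(3498, Pow(Add(-500, 2413), -1)) = Mul(3498, Pow(1913, -1)) = Mul(3498, Rational(1, 1913)) = Rational(3498, 1913)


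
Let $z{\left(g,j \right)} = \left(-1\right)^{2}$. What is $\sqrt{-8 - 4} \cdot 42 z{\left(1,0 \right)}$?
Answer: $84 i \sqrt{3} \approx 145.49 i$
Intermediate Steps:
$z{\left(g,j \right)} = 1$
$\sqrt{-8 - 4} \cdot 42 z{\left(1,0 \right)} = \sqrt{-8 - 4} \cdot 42 \cdot 1 = \sqrt{-12} \cdot 42 \cdot 1 = 2 i \sqrt{3} \cdot 42 \cdot 1 = 84 i \sqrt{3} \cdot 1 = 84 i \sqrt{3}$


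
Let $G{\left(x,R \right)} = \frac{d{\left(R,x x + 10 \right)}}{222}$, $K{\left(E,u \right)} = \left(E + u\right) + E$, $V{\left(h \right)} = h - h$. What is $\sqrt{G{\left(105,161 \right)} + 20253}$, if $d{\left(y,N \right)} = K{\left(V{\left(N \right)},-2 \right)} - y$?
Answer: $\frac{\sqrt{998112666}}{222} \approx 142.31$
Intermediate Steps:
$V{\left(h \right)} = 0$
$K{\left(E,u \right)} = u + 2 E$
$d{\left(y,N \right)} = -2 - y$ ($d{\left(y,N \right)} = \left(-2 + 2 \cdot 0\right) - y = \left(-2 + 0\right) - y = -2 - y$)
$G{\left(x,R \right)} = - \frac{1}{111} - \frac{R}{222}$ ($G{\left(x,R \right)} = \frac{-2 - R}{222} = \left(-2 - R\right) \frac{1}{222} = - \frac{1}{111} - \frac{R}{222}$)
$\sqrt{G{\left(105,161 \right)} + 20253} = \sqrt{\left(- \frac{1}{111} - \frac{161}{222}\right) + 20253} = \sqrt{- \frac{163}{222} + 20253} = \sqrt{\frac{4496003}{222}} = \frac{\sqrt{998112666}}{222}$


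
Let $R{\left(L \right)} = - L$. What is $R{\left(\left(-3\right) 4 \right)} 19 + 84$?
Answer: $312$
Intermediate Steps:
$R{\left(\left(-3\right) 4 \right)} 19 + 84 = - \left(-3\right) 4 \cdot 19 + 84 = \left(-1\right) \left(-12\right) 19 + 84 = 12 \cdot 19 + 84 = 228 + 84 = 312$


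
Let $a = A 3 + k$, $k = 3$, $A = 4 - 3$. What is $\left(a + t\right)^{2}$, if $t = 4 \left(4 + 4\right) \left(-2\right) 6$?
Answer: $142884$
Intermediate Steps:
$A = 1$
$a = 6$ ($a = 1 \cdot 3 + 3 = 3 + 3 = 6$)
$t = -384$ ($t = 4 \cdot 8 \left(-2\right) 6 = 4 \left(-16\right) 6 = \left(-64\right) 6 = -384$)
$\left(a + t\right)^{2} = \left(6 - 384\right)^{2} = \left(-378\right)^{2} = 142884$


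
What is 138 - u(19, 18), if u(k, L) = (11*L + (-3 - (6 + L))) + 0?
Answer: -33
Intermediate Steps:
u(k, L) = -9 + 10*L (u(k, L) = (11*L + (-3 + (-6 - L))) + 0 = (11*L + (-9 - L)) + 0 = (-9 + 10*L) + 0 = -9 + 10*L)
138 - u(19, 18) = 138 - (-9 + 10*18) = 138 - (-9 + 180) = 138 - 1*171 = 138 - 171 = -33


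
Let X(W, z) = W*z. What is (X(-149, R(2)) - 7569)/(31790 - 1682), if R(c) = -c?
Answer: -7271/30108 ≈ -0.24150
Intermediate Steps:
(X(-149, R(2)) - 7569)/(31790 - 1682) = (-(-149)*2 - 7569)/(31790 - 1682) = (-149*(-2) - 7569)/30108 = (298 - 7569)*(1/30108) = -7271*1/30108 = -7271/30108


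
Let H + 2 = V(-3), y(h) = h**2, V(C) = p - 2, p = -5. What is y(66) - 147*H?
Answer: 5679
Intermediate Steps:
V(C) = -7 (V(C) = -5 - 2 = -7)
H = -9 (H = -2 - 7 = -9)
y(66) - 147*H = 66**2 - 147*(-9) = 4356 - 1*(-1323) = 4356 + 1323 = 5679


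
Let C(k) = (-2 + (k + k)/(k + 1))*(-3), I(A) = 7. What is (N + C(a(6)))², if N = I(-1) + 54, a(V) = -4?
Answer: 3481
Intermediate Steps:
N = 61 (N = 7 + 54 = 61)
C(k) = 6 - 6*k/(1 + k) (C(k) = (-2 + (2*k)/(1 + k))*(-3) = (-2 + 2*k/(1 + k))*(-3) = 6 - 6*k/(1 + k))
(N + C(a(6)))² = (61 + 6/(1 - 4))² = (61 + 6/(-3))² = (61 + 6*(-⅓))² = (61 - 2)² = 59² = 3481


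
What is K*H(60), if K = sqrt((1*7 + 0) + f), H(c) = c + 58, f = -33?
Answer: 118*I*sqrt(26) ≈ 601.68*I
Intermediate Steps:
H(c) = 58 + c
K = I*sqrt(26) (K = sqrt((1*7 + 0) - 33) = sqrt((7 + 0) - 33) = sqrt(7 - 33) = sqrt(-26) = I*sqrt(26) ≈ 5.099*I)
K*H(60) = (I*sqrt(26))*(58 + 60) = (I*sqrt(26))*118 = 118*I*sqrt(26)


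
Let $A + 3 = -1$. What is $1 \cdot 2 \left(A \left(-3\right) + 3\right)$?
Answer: $30$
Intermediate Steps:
$A = -4$ ($A = -3 - 1 = -4$)
$1 \cdot 2 \left(A \left(-3\right) + 3\right) = 1 \cdot 2 \left(\left(-4\right) \left(-3\right) + 3\right) = 2 \left(12 + 3\right) = 2 \cdot 15 = 30$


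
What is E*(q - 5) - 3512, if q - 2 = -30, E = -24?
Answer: -2720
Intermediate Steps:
q = -28 (q = 2 - 30 = -28)
E*(q - 5) - 3512 = -24*(-28 - 5) - 3512 = -24*(-33) - 3512 = 792 - 3512 = -2720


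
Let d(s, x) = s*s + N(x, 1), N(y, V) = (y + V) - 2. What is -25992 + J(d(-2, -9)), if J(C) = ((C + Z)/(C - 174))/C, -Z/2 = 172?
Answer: -2807171/108 ≈ -25992.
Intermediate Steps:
Z = -344 (Z = -2*172 = -344)
N(y, V) = -2 + V + y (N(y, V) = (V + y) - 2 = -2 + V + y)
d(s, x) = -1 + x + s² (d(s, x) = s*s + (-2 + 1 + x) = s² + (-1 + x) = -1 + x + s²)
J(C) = (-344 + C)/(C*(-174 + C)) (J(C) = ((C - 344)/(C - 174))/C = ((-344 + C)/(-174 + C))/C = (-344 + C)/(C*(-174 + C)))
-25992 + J(d(-2, -9)) = -25992 + (-344 + (-1 - 9 + (-2)²))/((-1 - 9 + (-2)²)*(-174 + (-1 - 9 + (-2)²))) = -25992 + (-344 + (-1 - 9 + 4))/((-1 - 9 + 4)*(-174 + (-1 - 9 + 4))) = -25992 + (-344 - 6)/((-6)*(-174 - 6)) = -25992 - ⅙*(-350)/(-180) = -25992 - ⅙*(-1/180)*(-350) = -25992 - 35/108 = -2807171/108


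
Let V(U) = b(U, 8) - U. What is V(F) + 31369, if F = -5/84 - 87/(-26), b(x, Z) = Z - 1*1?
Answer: 34259003/1092 ≈ 31373.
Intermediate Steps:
b(x, Z) = -1 + Z (b(x, Z) = Z - 1 = -1 + Z)
F = 3589/1092 (F = -5*1/84 - 87*(-1/26) = -5/84 + 87/26 = 3589/1092 ≈ 3.2866)
V(U) = 7 - U (V(U) = (-1 + 8) - U = 7 - U)
V(F) + 31369 = (7 - 1*3589/1092) + 31369 = (7 - 3589/1092) + 31369 = 4055/1092 + 31369 = 34259003/1092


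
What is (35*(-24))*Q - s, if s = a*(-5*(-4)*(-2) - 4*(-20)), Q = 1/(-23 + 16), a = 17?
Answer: -560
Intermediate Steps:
Q = -⅐ (Q = 1/(-7) = -⅐ ≈ -0.14286)
s = 680 (s = 17*(-5*(-4)*(-2) - 4*(-20)) = 17*(20*(-2) + 80) = 17*(-40 + 80) = 17*40 = 680)
(35*(-24))*Q - s = (35*(-24))*(-⅐) - 1*680 = -840*(-⅐) - 680 = 120 - 680 = -560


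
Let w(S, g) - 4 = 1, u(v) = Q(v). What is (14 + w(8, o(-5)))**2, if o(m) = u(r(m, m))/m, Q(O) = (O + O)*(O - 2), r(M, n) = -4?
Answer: 361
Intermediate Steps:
Q(O) = 2*O*(-2 + O) (Q(O) = (2*O)*(-2 + O) = 2*O*(-2 + O))
u(v) = 2*v*(-2 + v)
o(m) = 48/m (o(m) = (2*(-4)*(-2 - 4))/m = (2*(-4)*(-6))/m = 48/m)
w(S, g) = 5 (w(S, g) = 4 + 1 = 5)
(14 + w(8, o(-5)))**2 = (14 + 5)**2 = 19**2 = 361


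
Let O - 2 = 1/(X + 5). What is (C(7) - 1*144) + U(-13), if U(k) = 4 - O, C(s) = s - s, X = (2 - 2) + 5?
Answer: -1421/10 ≈ -142.10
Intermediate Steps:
X = 5 (X = 0 + 5 = 5)
O = 21/10 (O = 2 + 1/(5 + 5) = 2 + 1/10 = 21/10 ≈ 2.1000)
C(s) = 0
U(k) = 19/10 (U(k) = 4 - 1*21/10 = 4 - 21/10 = 19/10)
(C(7) - 1*144) + U(-13) = (0 - 1*144) + 19/10 = (0 - 144) + 19/10 = -144 + 19/10 = -1421/10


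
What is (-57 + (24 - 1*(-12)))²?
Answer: 441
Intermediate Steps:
(-57 + (24 - 1*(-12)))² = (-57 + (24 + 12))² = (-57 + 36)² = (-21)² = 441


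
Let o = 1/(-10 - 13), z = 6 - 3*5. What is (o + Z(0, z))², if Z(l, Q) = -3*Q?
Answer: 384400/529 ≈ 726.65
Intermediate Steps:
z = -9 (z = 6 - 15 = -9)
o = -1/23 (o = 1/(-23) = -1/23 ≈ -0.043478)
(o + Z(0, z))² = (-1/23 - 3*(-9))² = (-1/23 + 27)² = (620/23)² = 384400/529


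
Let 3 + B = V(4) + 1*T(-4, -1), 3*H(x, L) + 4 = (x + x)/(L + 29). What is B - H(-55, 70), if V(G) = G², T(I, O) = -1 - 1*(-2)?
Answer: 424/27 ≈ 15.704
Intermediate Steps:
T(I, O) = 1 (T(I, O) = -1 + 2 = 1)
H(x, L) = -4/3 + 2*x/(3*(29 + L)) (H(x, L) = -4/3 + ((x + x)/(L + 29))/3 = -4/3 + ((2*x)/(29 + L))/3 = -4/3 + (2*x/(29 + L))/3 = -4/3 + 2*x/(3*(29 + L)))
B = 14 (B = -3 + (4² + 1*1) = -3 + (16 + 1) = -3 + 17 = 14)
B - H(-55, 70) = 14 - 2*(-58 - 55 - 2*70)/(3*(29 + 70)) = 14 - 2*(-58 - 55 - 140)/(3*99) = 14 - 2*(-253)/(3*99) = 14 - 1*(-46/27) = 14 + 46/27 = 424/27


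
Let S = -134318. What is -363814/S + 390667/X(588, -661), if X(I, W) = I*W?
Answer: 44464624823/26102554212 ≈ 1.7035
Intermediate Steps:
-363814/S + 390667/X(588, -661) = -363814/(-134318) + 390667/((588*(-661))) = -363814*(-1/134318) + 390667/(-388668) = 181907/67159 + 390667*(-1/388668) = 181907/67159 - 390667/388668 = 44464624823/26102554212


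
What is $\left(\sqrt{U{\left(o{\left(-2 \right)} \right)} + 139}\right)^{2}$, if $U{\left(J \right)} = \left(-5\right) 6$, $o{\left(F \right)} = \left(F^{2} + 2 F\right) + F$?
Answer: $109$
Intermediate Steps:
$o{\left(F \right)} = F^{2} + 3 F$
$U{\left(J \right)} = -30$
$\left(\sqrt{U{\left(o{\left(-2 \right)} \right)} + 139}\right)^{2} = \left(\sqrt{-30 + 139}\right)^{2} = \left(\sqrt{109}\right)^{2} = 109$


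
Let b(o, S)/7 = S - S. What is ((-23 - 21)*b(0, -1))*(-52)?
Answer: 0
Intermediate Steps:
b(o, S) = 0 (b(o, S) = 7*(S - S) = 7*0 = 0)
((-23 - 21)*b(0, -1))*(-52) = ((-23 - 21)*0)*(-52) = -44*0*(-52) = 0*(-52) = 0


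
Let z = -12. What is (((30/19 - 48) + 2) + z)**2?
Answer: 1149184/361 ≈ 3183.3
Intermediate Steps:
(((30/19 - 48) + 2) + z)**2 = (((30/19 - 48) + 2) - 12)**2 = ((-882/19 + 2) - 12)**2 = (-844/19 - 12)**2 = (-1072/19)**2 = 1149184/361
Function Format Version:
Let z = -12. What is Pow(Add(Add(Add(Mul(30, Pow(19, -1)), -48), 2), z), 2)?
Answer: Rational(1149184, 361) ≈ 3183.3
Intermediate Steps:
Pow(Add(Add(Add(Mul(30, Pow(19, -1)), -48), 2), z), 2) = Pow(Add(Add(Add(Mul(30, Pow(19, -1)), -48), 2), -12), 2) = Pow(Add(Add(Add(Mul(30, Rational(1, 19)), -48), 2), -12), 2) = Pow(Add(Add(Add(Rational(30, 19), -48), 2), -12), 2) = Pow(Add(Add(Rational(-882, 19), 2), -12), 2) = Pow(Add(Rational(-844, 19), -12), 2) = Pow(Rational(-1072, 19), 2) = Rational(1149184, 361)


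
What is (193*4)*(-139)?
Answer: -107308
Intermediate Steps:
(193*4)*(-139) = 772*(-139) = -107308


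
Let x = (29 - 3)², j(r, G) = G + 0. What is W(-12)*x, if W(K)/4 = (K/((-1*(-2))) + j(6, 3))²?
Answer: 24336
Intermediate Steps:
j(r, G) = G
x = 676 (x = 26² = 676)
W(K) = 4*(3 + K/2)² (W(K) = 4*(K/((-1*(-2))) + 3)² = 4*(K/2 + 3)² = 4*(3 + K/2)²)
W(-12)*x = (6 - 12)²*676 = (-6)²*676 = 36*676 = 24336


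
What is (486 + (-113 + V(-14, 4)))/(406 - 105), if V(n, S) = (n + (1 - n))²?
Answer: 374/301 ≈ 1.2425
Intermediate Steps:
V(n, S) = 1 (V(n, S) = 1² = 1)
(486 + (-113 + V(-14, 4)))/(406 - 105) = (486 + (-113 + 1))/(406 - 105) = (486 - 112)/301 = 374*(1/301) = 374/301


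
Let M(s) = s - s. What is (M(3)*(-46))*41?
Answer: 0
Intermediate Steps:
M(s) = 0
(M(3)*(-46))*41 = (0*(-46))*41 = 0*41 = 0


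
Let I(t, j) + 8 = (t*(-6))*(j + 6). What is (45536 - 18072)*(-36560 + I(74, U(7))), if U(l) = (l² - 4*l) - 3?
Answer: -1296959936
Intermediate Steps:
U(l) = -3 + l² - 4*l
I(t, j) = -8 - 6*t*(6 + j) (I(t, j) = -8 + (t*(-6))*(j + 6) = -8 + (-6*t)*(6 + j) = -8 - 6*t*(6 + j))
(45536 - 18072)*(-36560 + I(74, U(7))) = (45536 - 18072)*(-36560 + (-8 - 36*74 - 6*(-3 + 7² - 4*7)*74)) = 27464*(-36560 + (-8 - 2664 - 6*(-3 + 49 - 28)*74)) = 27464*(-36560 + (-8 - 2664 - 6*18*74)) = 27464*(-36560 + (-8 - 2664 - 7992)) = 27464*(-36560 - 10664) = 27464*(-47224) = -1296959936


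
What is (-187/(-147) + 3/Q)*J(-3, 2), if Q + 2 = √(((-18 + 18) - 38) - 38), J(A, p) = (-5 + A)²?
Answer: 32*(-67*I + 374*√19)/(147*(I + √19)) ≈ 76.615 - 20.923*I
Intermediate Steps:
Q = -2 + 2*I*√19 (Q = -2 + √(((-18 + 18) - 38) - 38) = -2 + √((0 - 38) - 38) = -2 + √(-38 - 38) = -2 + √(-76) = -2 + 2*I*√19 ≈ -2.0 + 8.7178*I)
(-187/(-147) + 3/Q)*J(-3, 2) = (-187/(-147) + 3/(-2 + 2*I*√19))*(-5 - 3)² = (-187*(-1/147) + 3/(-2 + 2*I*√19))*(-8)² = (187/147 + 3/(-2 + 2*I*√19))*64 = 11968/147 + 192/(-2 + 2*I*√19)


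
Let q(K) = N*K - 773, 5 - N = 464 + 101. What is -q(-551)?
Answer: -307787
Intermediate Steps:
N = -560 (N = 5 - (464 + 101) = 5 - 1*565 = 5 - 565 = -560)
q(K) = -773 - 560*K (q(K) = -560*K - 773 = -773 - 560*K)
-q(-551) = -(-773 - 560*(-551)) = -(-773 + 308560) = -1*307787 = -307787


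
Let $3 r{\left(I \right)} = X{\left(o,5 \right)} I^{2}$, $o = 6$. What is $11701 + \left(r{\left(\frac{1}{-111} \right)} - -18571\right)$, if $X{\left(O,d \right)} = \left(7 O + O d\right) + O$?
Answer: $\frac{372981338}{12321} \approx 30272.0$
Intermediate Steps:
$X{\left(O,d \right)} = 8 O + O d$
$r{\left(I \right)} = 26 I^{2}$ ($r{\left(I \right)} = \frac{6 \left(8 + 5\right) I^{2}}{3} = \frac{6 \cdot 13 I^{2}}{3} = \frac{78 I^{2}}{3} = 26 I^{2}$)
$11701 + \left(r{\left(\frac{1}{-111} \right)} - -18571\right) = 11701 + \left(26 \left(\frac{1}{-111}\right)^{2} - -18571\right) = 11701 + \left(26 \left(- \frac{1}{111}\right)^{2} + 18571\right) = 11701 + \left(26 \cdot \frac{1}{12321} + 18571\right) = 11701 + \left(\frac{26}{12321} + 18571\right) = 11701 + \frac{228813317}{12321} = \frac{372981338}{12321}$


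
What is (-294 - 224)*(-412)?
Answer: 213416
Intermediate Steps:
(-294 - 224)*(-412) = -518*(-412) = 213416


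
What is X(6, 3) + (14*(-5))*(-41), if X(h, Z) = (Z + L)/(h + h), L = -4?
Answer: 34439/12 ≈ 2869.9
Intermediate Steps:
X(h, Z) = (-4 + Z)/(2*h) (X(h, Z) = (Z - 4)/(h + h) = (-4 + Z)/((2*h)) = (-4 + Z)*(1/(2*h)) = (-4 + Z)/(2*h))
X(6, 3) + (14*(-5))*(-41) = (½)*(-4 + 3)/6 + (14*(-5))*(-41) = (½)*(⅙)*(-1) - 70*(-41) = -1/12 + 2870 = 34439/12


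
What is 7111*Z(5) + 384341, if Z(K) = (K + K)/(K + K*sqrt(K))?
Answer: 761571/2 + 7111*sqrt(5)/2 ≈ 3.8874e+5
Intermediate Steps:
Z(K) = 2*K/(K + K**(3/2)) (Z(K) = (2*K)/(K + K**(3/2)) = 2*K/(K + K**(3/2)))
7111*Z(5) + 384341 = 7111*(2*5/(5 + 5**(3/2))) + 384341 = 7111*(2*5/(5 + 5*sqrt(5))) + 384341 = 7111*(10/(5 + 5*sqrt(5))) + 384341 = 71110/(5 + 5*sqrt(5)) + 384341 = 384341 + 71110/(5 + 5*sqrt(5))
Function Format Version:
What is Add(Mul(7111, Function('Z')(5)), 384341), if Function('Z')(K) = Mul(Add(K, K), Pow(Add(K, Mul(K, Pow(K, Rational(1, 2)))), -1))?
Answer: Add(Rational(761571, 2), Mul(Rational(7111, 2), Pow(5, Rational(1, 2)))) ≈ 3.8874e+5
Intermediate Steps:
Function('Z')(K) = Mul(2, K, Pow(Add(K, Pow(K, Rational(3, 2))), -1)) (Function('Z')(K) = Mul(Mul(2, K), Pow(Add(K, Pow(K, Rational(3, 2))), -1)) = Mul(2, K, Pow(Add(K, Pow(K, Rational(3, 2))), -1)))
Add(Mul(7111, Function('Z')(5)), 384341) = Add(Mul(7111, Mul(2, 5, Pow(Add(5, Pow(5, Rational(3, 2))), -1))), 384341) = Add(Mul(7111, Mul(2, 5, Pow(Add(5, Mul(5, Pow(5, Rational(1, 2)))), -1))), 384341) = Add(Mul(7111, Mul(10, Pow(Add(5, Mul(5, Pow(5, Rational(1, 2)))), -1))), 384341) = Add(Mul(71110, Pow(Add(5, Mul(5, Pow(5, Rational(1, 2)))), -1)), 384341) = Add(384341, Mul(71110, Pow(Add(5, Mul(5, Pow(5, Rational(1, 2)))), -1)))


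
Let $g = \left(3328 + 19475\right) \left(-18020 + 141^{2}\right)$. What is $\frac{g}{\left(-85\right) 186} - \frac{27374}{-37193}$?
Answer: $- \frac{525967869993}{196007110} \approx -2683.4$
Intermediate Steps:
$g = 42436383$ ($g = 22803 \left(-18020 + 19881\right) = 22803 \cdot 1861 = 42436383$)
$\frac{g}{\left(-85\right) 186} - \frac{27374}{-37193} = \frac{42436383}{\left(-85\right) 186} - \frac{27374}{-37193} = \frac{42436383}{-15810} - - \frac{27374}{37193} = 42436383 \left(- \frac{1}{15810}\right) + \frac{27374}{37193} = - \frac{14145461}{5270} + \frac{27374}{37193} = - \frac{525967869993}{196007110}$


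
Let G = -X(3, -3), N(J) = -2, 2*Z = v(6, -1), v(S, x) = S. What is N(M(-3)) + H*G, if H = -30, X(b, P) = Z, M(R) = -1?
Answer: 88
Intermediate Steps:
Z = 3 (Z = (½)*6 = 3)
X(b, P) = 3
G = -3 (G = -1*3 = -3)
N(M(-3)) + H*G = -2 - 30*(-3) = -2 + 90 = 88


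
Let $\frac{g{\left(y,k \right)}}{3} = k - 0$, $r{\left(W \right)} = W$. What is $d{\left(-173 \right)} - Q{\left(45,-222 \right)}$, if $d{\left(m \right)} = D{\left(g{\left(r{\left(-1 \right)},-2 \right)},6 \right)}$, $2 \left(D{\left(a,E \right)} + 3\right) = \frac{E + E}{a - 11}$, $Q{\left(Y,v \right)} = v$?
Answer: $\frac{3717}{17} \approx 218.65$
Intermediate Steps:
$g{\left(y,k \right)} = 3 k$ ($g{\left(y,k \right)} = 3 \left(k - 0\right) = 3 \left(k + 0\right) = 3 k$)
$D{\left(a,E \right)} = -3 + \frac{E}{-11 + a}$ ($D{\left(a,E \right)} = -3 + \frac{\left(E + E\right) \frac{1}{a - 11}}{2} = -3 + \frac{2 E \frac{1}{-11 + a}}{2} = -3 + \frac{E}{-11 + a}$)
$d{\left(m \right)} = - \frac{57}{17}$ ($d{\left(m \right)} = \frac{33 + 6 - 3 \cdot 3 \left(-2\right)}{-11 + 3 \left(-2\right)} = \frac{33 + 6 - -18}{-11 - 6} = \frac{33 + 6 + 18}{-17} = \left(- \frac{1}{17}\right) 57 = - \frac{57}{17}$)
$d{\left(-173 \right)} - Q{\left(45,-222 \right)} = - \frac{57}{17} - -222 = - \frac{57}{17} + 222 = \frac{3717}{17}$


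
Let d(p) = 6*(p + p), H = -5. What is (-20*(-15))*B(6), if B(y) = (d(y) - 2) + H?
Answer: 19500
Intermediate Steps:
d(p) = 12*p (d(p) = 6*(2*p) = 12*p)
B(y) = -7 + 12*y (B(y) = (12*y - 2) - 5 = (-2 + 12*y) - 5 = -7 + 12*y)
(-20*(-15))*B(6) = (-20*(-15))*(-7 + 12*6) = 300*(-7 + 72) = 300*65 = 19500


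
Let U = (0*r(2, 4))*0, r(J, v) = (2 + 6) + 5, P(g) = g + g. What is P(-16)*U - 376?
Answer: -376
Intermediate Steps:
P(g) = 2*g
r(J, v) = 13 (r(J, v) = 8 + 5 = 13)
U = 0 (U = (0*13)*0 = 0*0 = 0)
P(-16)*U - 376 = (2*(-16))*0 - 376 = -32*0 - 376 = 0 - 376 = -376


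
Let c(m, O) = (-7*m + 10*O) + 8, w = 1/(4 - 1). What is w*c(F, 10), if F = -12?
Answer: 64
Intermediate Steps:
w = ⅓ (w = 1/3 = ⅓ ≈ 0.33333)
c(m, O) = 8 - 7*m + 10*O
w*c(F, 10) = (8 - 7*(-12) + 10*10)/3 = (8 + 84 + 100)/3 = (⅓)*192 = 64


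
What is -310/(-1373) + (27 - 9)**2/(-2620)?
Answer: 91837/899315 ≈ 0.10212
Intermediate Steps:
-310/(-1373) + (27 - 9)**2/(-2620) = -310*(-1/1373) + 18**2*(-1/2620) = 310/1373 + 324*(-1/2620) = 310/1373 - 81/655 = 91837/899315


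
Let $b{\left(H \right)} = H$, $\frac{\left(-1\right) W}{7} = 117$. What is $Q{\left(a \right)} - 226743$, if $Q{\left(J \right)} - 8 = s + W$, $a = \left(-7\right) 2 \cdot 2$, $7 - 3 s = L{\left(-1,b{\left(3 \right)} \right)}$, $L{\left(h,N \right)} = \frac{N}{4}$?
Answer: $- \frac{2730623}{12} \approx -2.2755 \cdot 10^{5}$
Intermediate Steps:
$W = -819$ ($W = \left(-7\right) 117 = -819$)
$L{\left(h,N \right)} = \frac{N}{4}$ ($L{\left(h,N \right)} = N \frac{1}{4} = \frac{N}{4}$)
$s = \frac{25}{12}$ ($s = \frac{7}{3} - \frac{\frac{1}{4} \cdot 3}{3} = \frac{7}{3} - \frac{1}{4} = \frac{25}{12} \approx 2.0833$)
$a = -28$ ($a = \left(-14\right) 2 = -28$)
$Q{\left(J \right)} = - \frac{9707}{12}$ ($Q{\left(J \right)} = 8 + \left(\frac{25}{12} - 819\right) = 8 - \frac{9803}{12} = - \frac{9707}{12}$)
$Q{\left(a \right)} - 226743 = - \frac{9707}{12} - 226743 = - \frac{2730623}{12}$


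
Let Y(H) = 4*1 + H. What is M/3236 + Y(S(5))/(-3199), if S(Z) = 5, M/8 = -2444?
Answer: -15643993/2587991 ≈ -6.0448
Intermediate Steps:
M = -19552 (M = 8*(-2444) = -19552)
Y(H) = 4 + H
M/3236 + Y(S(5))/(-3199) = -19552/3236 + (4 + 5)/(-3199) = -19552*1/3236 + 9*(-1/3199) = -4888/809 - 9/3199 = -15643993/2587991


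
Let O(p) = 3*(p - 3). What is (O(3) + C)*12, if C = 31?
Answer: 372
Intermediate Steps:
O(p) = -9 + 3*p (O(p) = 3*(-3 + p) = -9 + 3*p)
(O(3) + C)*12 = ((-9 + 3*3) + 31)*12 = ((-9 + 9) + 31)*12 = (0 + 31)*12 = 31*12 = 372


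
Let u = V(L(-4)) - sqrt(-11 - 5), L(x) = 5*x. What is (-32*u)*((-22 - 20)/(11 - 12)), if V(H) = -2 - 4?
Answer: 8064 + 5376*I ≈ 8064.0 + 5376.0*I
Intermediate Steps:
V(H) = -6
u = -6 - 4*I (u = -6 - sqrt(-11 - 5) = -6 - sqrt(-16) = -6 - 4*I ≈ -6.0 - 4.0*I)
(-32*u)*((-22 - 20)/(11 - 12)) = (-32*(-6 - 4*I))*((-22 - 20)/(11 - 12)) = (192 + 128*I)*(-42/(-1)) = (192 + 128*I)*(-42*(-1)) = (192 + 128*I)*42 = 8064 + 5376*I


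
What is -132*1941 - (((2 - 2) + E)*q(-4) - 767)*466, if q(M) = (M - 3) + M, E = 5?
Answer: 126840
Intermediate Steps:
q(M) = -3 + 2*M (q(M) = (-3 + M) + M = -3 + 2*M)
-132*1941 - (((2 - 2) + E)*q(-4) - 767)*466 = -132*1941 - (((2 - 2) + 5)*(-3 + 2*(-4)) - 767)*466 = -256212 - ((0 + 5)*(-3 - 8) - 767)*466 = -256212 - (5*(-11) - 767)*466 = -256212 - (-55 - 767)*466 = -256212 - (-822)*466 = -256212 - 1*(-383052) = -256212 + 383052 = 126840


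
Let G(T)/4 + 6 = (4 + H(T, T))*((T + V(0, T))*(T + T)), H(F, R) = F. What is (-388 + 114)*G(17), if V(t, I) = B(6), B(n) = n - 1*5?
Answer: -14079216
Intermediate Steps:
B(n) = -5 + n (B(n) = n - 5 = -5 + n)
V(t, I) = 1 (V(t, I) = -5 + 6 = 1)
G(T) = -24 + 8*T*(1 + T)*(4 + T) (G(T) = -24 + 4*((4 + T)*((T + 1)*(T + T))) = -24 + 4*((4 + T)*((1 + T)*(2*T))) = -24 + 4*((4 + T)*(2*T*(1 + T))) = -24 + 4*(2*T*(1 + T)*(4 + T)) = -24 + 8*T*(1 + T)*(4 + T))
(-388 + 114)*G(17) = (-388 + 114)*(-24 + 8*17³ + 32*17 + 40*17²) = -274*(-24 + 8*4913 + 544 + 40*289) = -274*(-24 + 39304 + 544 + 11560) = -274*51384 = -14079216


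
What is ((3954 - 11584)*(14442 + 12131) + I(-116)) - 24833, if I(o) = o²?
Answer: -202763367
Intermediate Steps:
((3954 - 11584)*(14442 + 12131) + I(-116)) - 24833 = ((3954 - 11584)*(14442 + 12131) + (-116)²) - 24833 = (-7630*26573 + 13456) - 24833 = (-202751990 + 13456) - 24833 = -202738534 - 24833 = -202763367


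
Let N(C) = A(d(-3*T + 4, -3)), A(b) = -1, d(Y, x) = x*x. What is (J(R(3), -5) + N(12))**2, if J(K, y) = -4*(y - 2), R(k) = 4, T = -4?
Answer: 729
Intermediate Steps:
d(Y, x) = x**2
N(C) = -1
J(K, y) = 8 - 4*y (J(K, y) = -4*(-2 + y) = 8 - 4*y)
(J(R(3), -5) + N(12))**2 = ((8 - 4*(-5)) - 1)**2 = ((8 + 20) - 1)**2 = (28 - 1)**2 = 27**2 = 729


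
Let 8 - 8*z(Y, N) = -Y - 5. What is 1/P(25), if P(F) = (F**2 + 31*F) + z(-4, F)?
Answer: 8/11209 ≈ 0.00071371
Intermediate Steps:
z(Y, N) = 13/8 + Y/8 (z(Y, N) = 1 - (-Y - 5)/8 = 1 - (-5 - Y)/8 = 1 + (5/8 + Y/8) = 13/8 + Y/8)
P(F) = 9/8 + F**2 + 31*F (P(F) = (F**2 + 31*F) + (13/8 + (1/8)*(-4)) = (F**2 + 31*F) + (13/8 - 1/2) = (F**2 + 31*F) + 9/8 = 9/8 + F**2 + 31*F)
1/P(25) = 1/(9/8 + 25**2 + 31*25) = 1/(9/8 + 625 + 775) = 1/(11209/8) = 8/11209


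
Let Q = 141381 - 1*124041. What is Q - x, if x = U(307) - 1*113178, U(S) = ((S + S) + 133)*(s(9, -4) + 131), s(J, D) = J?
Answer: 25938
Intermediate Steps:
U(S) = 18620 + 280*S (U(S) = ((S + S) + 133)*(9 + 131) = (2*S + 133)*140 = (133 + 2*S)*140 = 18620 + 280*S)
Q = 17340 (Q = 141381 - 124041 = 17340)
x = -8598 (x = (18620 + 280*307) - 1*113178 = (18620 + 85960) - 113178 = 104580 - 113178 = -8598)
Q - x = 17340 - 1*(-8598) = 17340 + 8598 = 25938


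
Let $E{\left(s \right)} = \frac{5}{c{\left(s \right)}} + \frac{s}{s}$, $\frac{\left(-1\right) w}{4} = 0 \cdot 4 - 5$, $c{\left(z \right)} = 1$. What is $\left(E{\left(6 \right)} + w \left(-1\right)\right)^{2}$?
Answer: $196$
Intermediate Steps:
$w = 20$ ($w = - 4 \left(0 \cdot 4 - 5\right) = - 4 \left(0 - 5\right) = \left(-4\right) \left(-5\right) = 20$)
$E{\left(s \right)} = 6$ ($E{\left(s \right)} = \frac{5}{1} + \frac{s}{s} = 5 \cdot 1 + 1 = 5 + 1 = 6$)
$\left(E{\left(6 \right)} + w \left(-1\right)\right)^{2} = \left(6 + 20 \left(-1\right)\right)^{2} = \left(6 - 20\right)^{2} = \left(-14\right)^{2} = 196$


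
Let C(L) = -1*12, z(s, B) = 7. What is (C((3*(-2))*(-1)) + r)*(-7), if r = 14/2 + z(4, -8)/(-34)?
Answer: 1239/34 ≈ 36.441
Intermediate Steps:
C(L) = -12
r = 231/34 (r = 14/2 + 7/(-34) = 14*(½) + 7*(-1/34) = 7 - 7/34 = 231/34 ≈ 6.7941)
(C((3*(-2))*(-1)) + r)*(-7) = (-12 + 231/34)*(-7) = -177/34*(-7) = 1239/34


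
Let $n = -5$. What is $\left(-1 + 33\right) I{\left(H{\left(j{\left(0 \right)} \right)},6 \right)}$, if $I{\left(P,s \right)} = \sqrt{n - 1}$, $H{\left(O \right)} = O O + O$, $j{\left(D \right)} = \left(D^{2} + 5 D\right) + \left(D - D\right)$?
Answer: $32 i \sqrt{6} \approx 78.384 i$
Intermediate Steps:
$j{\left(D \right)} = D^{2} + 5 D$ ($j{\left(D \right)} = \left(D^{2} + 5 D\right) + 0 = D^{2} + 5 D$)
$H{\left(O \right)} = O + O^{2}$ ($H{\left(O \right)} = O^{2} + O = O + O^{2}$)
$I{\left(P,s \right)} = i \sqrt{6}$ ($I{\left(P,s \right)} = \sqrt{-5 - 1} = \sqrt{-6} = i \sqrt{6}$)
$\left(-1 + 33\right) I{\left(H{\left(j{\left(0 \right)} \right)},6 \right)} = \left(-1 + 33\right) i \sqrt{6} = 32 i \sqrt{6}$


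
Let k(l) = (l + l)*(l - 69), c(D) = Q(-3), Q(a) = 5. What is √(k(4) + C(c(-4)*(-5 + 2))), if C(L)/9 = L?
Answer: I*√655 ≈ 25.593*I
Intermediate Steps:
c(D) = 5
C(L) = 9*L
k(l) = 2*l*(-69 + l) (k(l) = (2*l)*(-69 + l) = 2*l*(-69 + l))
√(k(4) + C(c(-4)*(-5 + 2))) = √(2*4*(-69 + 4) + 9*(5*(-5 + 2))) = √(2*4*(-65) + 9*(5*(-3))) = √(-520 + 9*(-15)) = √(-520 - 135) = √(-655) = I*√655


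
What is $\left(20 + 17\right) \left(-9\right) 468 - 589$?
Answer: $-156433$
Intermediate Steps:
$\left(20 + 17\right) \left(-9\right) 468 - 589 = 37 \left(-9\right) 468 - 589 = \left(-333\right) 468 - 589 = -155844 - 589 = -156433$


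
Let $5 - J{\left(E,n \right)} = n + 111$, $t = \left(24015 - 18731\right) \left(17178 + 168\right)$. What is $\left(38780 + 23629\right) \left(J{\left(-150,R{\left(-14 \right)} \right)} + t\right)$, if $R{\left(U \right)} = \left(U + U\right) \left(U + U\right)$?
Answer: $5720120235966$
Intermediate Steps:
$R{\left(U \right)} = 4 U^{2}$ ($R{\left(U \right)} = 2 U 2 U = 4 U^{2}$)
$t = 91656264$ ($t = 5284 \cdot 17346 = 91656264$)
$J{\left(E,n \right)} = -106 - n$ ($J{\left(E,n \right)} = 5 - \left(n + 111\right) = 5 - \left(111 + n\right) = -106 - n$)
$\left(38780 + 23629\right) \left(J{\left(-150,R{\left(-14 \right)} \right)} + t\right) = \left(38780 + 23629\right) \left(\left(-106 - 4 \left(-14\right)^{2}\right) + 91656264\right) = 62409 \left(\left(-106 - 4 \cdot 196\right) + 91656264\right) = 62409 \left(\left(-106 - 784\right) + 91656264\right) = 62409 \left(-890 + 91656264\right) = 62409 \cdot 91655374 = 5720120235966$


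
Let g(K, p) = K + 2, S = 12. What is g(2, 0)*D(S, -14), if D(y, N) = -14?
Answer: -56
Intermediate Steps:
g(K, p) = 2 + K
g(2, 0)*D(S, -14) = (2 + 2)*(-14) = 4*(-14) = -56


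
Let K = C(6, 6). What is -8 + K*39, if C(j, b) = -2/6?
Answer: -21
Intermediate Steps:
C(j, b) = -1/3 (C(j, b) = -2*1/6 = -1/3)
K = -1/3 ≈ -0.33333
-8 + K*39 = -8 - 1/3*39 = -8 - 13 = -21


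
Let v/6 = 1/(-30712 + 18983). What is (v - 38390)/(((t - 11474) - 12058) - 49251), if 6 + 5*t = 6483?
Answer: 1125690790/2096195151 ≈ 0.53702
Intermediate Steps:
t = 6477/5 (t = -6/5 + (⅕)*6483 = -6/5 + 6483/5 = 6477/5 ≈ 1295.4)
v = -6/11729 (v = 6/(-30712 + 18983) = 6/(-11729) = 6*(-1/11729) = -6/11729 ≈ -0.00051155)
(v - 38390)/(((t - 11474) - 12058) - 49251) = (-6/11729 - 38390)/(((6477/5 - 11474) - 12058) - 49251) = -450276316/(11729*((-50893/5 - 12058) - 49251)) = -450276316/(11729*(-111183/5 - 49251)) = -450276316/(11729*(-357438/5)) = -450276316/11729*(-5/357438) = 1125690790/2096195151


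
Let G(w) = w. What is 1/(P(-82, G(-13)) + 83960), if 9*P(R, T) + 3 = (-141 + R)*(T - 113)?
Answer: 3/261245 ≈ 1.1483e-5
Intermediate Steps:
P(R, T) = -1/3 + (-141 + R)*(-113 + T)/9 (P(R, T) = -1/3 + ((-141 + R)*(T - 113))/9 = -1/3 + ((-141 + R)*(-113 + T))/9 = -1/3 + (-141 + R)*(-113 + T)/9)
1/(P(-82, G(-13)) + 83960) = 1/((1770 - 113/9*(-82) - 47/3*(-13) + (1/9)*(-82)*(-13)) + 83960) = 1/((1770 + 9266/9 + 611/3 + 1066/9) + 83960) = 1/(9365/3 + 83960) = 1/(261245/3) = 3/261245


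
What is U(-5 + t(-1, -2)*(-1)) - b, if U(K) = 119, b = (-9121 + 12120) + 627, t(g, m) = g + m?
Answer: -3507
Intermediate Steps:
b = 3626 (b = 2999 + 627 = 3626)
U(-5 + t(-1, -2)*(-1)) - b = 119 - 1*3626 = 119 - 3626 = -3507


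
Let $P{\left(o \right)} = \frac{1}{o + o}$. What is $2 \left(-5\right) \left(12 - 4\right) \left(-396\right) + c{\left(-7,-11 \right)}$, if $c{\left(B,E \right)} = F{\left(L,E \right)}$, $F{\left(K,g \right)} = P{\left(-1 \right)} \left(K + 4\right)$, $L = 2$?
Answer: $31677$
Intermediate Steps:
$P{\left(o \right)} = \frac{1}{2 o}$
$F{\left(K,g \right)} = -2 - \frac{K}{2}$ ($F{\left(K,g \right)} = \frac{1}{2 \left(-1\right)} \left(K + 4\right) = \frac{1}{2} \left(-1\right) \left(4 + K\right) = - \frac{4 + K}{2} = -2 - \frac{K}{2}$)
$c{\left(B,E \right)} = -3$ ($c{\left(B,E \right)} = -2 - 1 = -3$)
$2 \left(-5\right) \left(12 - 4\right) \left(-396\right) + c{\left(-7,-11 \right)} = 2 \left(-5\right) \left(12 - 4\right) \left(-396\right) - 3 = \left(-10\right) 8 \left(-396\right) - 3 = \left(-80\right) \left(-396\right) - 3 = 31680 - 3 = 31677$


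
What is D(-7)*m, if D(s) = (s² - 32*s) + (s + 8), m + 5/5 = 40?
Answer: 10686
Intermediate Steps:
m = 39 (m = -1 + 40 = 39)
D(s) = 8 + s² - 31*s (D(s) = (s² - 32*s) + (8 + s) = 8 + s² - 31*s)
D(-7)*m = (8 + (-7)² - 31*(-7))*39 = (8 + 49 + 217)*39 = 274*39 = 10686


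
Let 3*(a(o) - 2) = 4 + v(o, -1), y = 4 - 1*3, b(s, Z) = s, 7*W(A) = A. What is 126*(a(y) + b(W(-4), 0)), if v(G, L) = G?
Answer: 390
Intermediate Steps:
W(A) = A/7
y = 1 (y = 4 - 3 = 1)
a(o) = 10/3 + o/3 (a(o) = 2 + (4 + o)/3 = 2 + (4/3 + o/3) = 10/3 + o/3)
126*(a(y) + b(W(-4), 0)) = 126*((10/3 + (1/3)*1) + (1/7)*(-4)) = 126*((10/3 + 1/3) - 4/7) = 126*(11/3 - 4/7) = 126*(65/21) = 390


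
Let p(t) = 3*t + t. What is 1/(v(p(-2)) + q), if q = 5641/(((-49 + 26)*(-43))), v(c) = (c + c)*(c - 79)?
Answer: 989/1382329 ≈ 0.00071546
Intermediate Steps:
p(t) = 4*t
v(c) = 2*c*(-79 + c) (v(c) = (2*c)*(-79 + c) = 2*c*(-79 + c))
q = 5641/989 (q = 5641/((-23*(-43))) = 5641/989 ≈ 5.7037)
1/(v(p(-2)) + q) = 1/(2*(4*(-2))*(-79 + 4*(-2)) + 5641/989) = 1/(2*(-8)*(-79 - 8) + 5641/989) = 1/(2*(-8)*(-87) + 5641/989) = 1/(1392 + 5641/989) = 1/(1382329/989) = 989/1382329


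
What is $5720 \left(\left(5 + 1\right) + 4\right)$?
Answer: $57200$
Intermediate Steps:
$5720 \left(\left(5 + 1\right) + 4\right) = 5720 \left(6 + 4\right) = 5720 \cdot 10 = 57200$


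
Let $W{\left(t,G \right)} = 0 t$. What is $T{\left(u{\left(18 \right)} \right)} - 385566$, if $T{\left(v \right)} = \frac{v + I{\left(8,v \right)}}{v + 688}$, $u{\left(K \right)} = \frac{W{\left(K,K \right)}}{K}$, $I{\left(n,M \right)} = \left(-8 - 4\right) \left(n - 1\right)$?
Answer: $- \frac{66317373}{172} \approx -3.8557 \cdot 10^{5}$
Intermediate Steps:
$W{\left(t,G \right)} = 0$
$I{\left(n,M \right)} = 12 - 12 n$ ($I{\left(n,M \right)} = - 12 \left(-1 + n\right) = 12 - 12 n$)
$u{\left(K \right)} = 0$ ($u{\left(K \right)} = \frac{0}{K} = 0$)
$T{\left(v \right)} = \frac{-84 + v}{688 + v}$ ($T{\left(v \right)} = \frac{v + \left(12 - 96\right)}{v + 688} = \frac{v + \left(12 - 96\right)}{688 + v} = \frac{v - 84}{688 + v} = \frac{-84 + v}{688 + v}$)
$T{\left(u{\left(18 \right)} \right)} - 385566 = \frac{-84 + 0}{688 + 0} - 385566 = \frac{1}{688} \left(-84\right) - 385566 = - \frac{21}{172} - 385566 = - \frac{66317373}{172}$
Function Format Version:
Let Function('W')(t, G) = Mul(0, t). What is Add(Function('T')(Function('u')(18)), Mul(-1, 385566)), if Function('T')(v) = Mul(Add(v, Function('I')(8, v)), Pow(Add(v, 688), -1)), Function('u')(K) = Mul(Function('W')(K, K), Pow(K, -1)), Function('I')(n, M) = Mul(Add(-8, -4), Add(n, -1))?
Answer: Rational(-66317373, 172) ≈ -3.8557e+5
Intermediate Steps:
Function('W')(t, G) = 0
Function('I')(n, M) = Add(12, Mul(-12, n)) (Function('I')(n, M) = Mul(-12, Add(-1, n)) = Add(12, Mul(-12, n)))
Function('u')(K) = 0 (Function('u')(K) = Mul(0, Pow(K, -1)) = 0)
Function('T')(v) = Mul(Pow(Add(688, v), -1), Add(-84, v)) (Function('T')(v) = Mul(Add(v, Add(12, Mul(-12, 8))), Pow(Add(v, 688), -1)) = Mul(Add(v, Add(12, -96)), Pow(Add(688, v), -1)) = Mul(Add(v, -84), Pow(Add(688, v), -1)) = Mul(Add(-84, v), Pow(Add(688, v), -1)) = Mul(Pow(Add(688, v), -1), Add(-84, v)))
Add(Function('T')(Function('u')(18)), Mul(-1, 385566)) = Add(Mul(Pow(Add(688, 0), -1), Add(-84, 0)), Mul(-1, 385566)) = Add(Mul(Pow(688, -1), -84), -385566) = Add(Mul(Rational(1, 688), -84), -385566) = Add(Rational(-21, 172), -385566) = Rational(-66317373, 172)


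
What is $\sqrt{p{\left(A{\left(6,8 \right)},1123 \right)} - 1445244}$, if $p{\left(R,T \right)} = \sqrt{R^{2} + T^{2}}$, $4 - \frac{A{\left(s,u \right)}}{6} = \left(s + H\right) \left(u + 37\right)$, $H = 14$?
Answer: $\sqrt{-1445244 + \sqrt{30162505}} \approx 1199.9 i$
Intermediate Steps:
$A{\left(s,u \right)} = 24 - 6 \left(14 + s\right) \left(37 + u\right)$ ($A{\left(s,u \right)} = 24 - 6 \left(s + 14\right) \left(u + 37\right) = 24 - 6 \left(14 + s\right) \left(37 + u\right)$)
$\sqrt{p{\left(A{\left(6,8 \right)},1123 \right)} - 1445244} = \sqrt{\sqrt{\left(-3084 - 1332 - 672 - 36 \cdot 8\right)^{2} + 1123^{2}} - 1445244} = \sqrt{\sqrt{\left(-3084 - 1332 - 672 - 288\right)^{2} + 1261129} - 1445244} = \sqrt{\sqrt{\left(-5376\right)^{2} + 1261129} - 1445244} = \sqrt{\sqrt{28901376 + 1261129} - 1445244} = \sqrt{\sqrt{30162505} - 1445244} = \sqrt{-1445244 + \sqrt{30162505}}$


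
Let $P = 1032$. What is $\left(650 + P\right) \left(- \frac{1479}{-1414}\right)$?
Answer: $\frac{1243839}{707} \approx 1759.3$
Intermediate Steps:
$\left(650 + P\right) \left(- \frac{1479}{-1414}\right) = \left(650 + 1032\right) \left(- \frac{1479}{-1414}\right) = 1682 \left(\left(-1479\right) \left(- \frac{1}{1414}\right)\right) = 1682 \cdot \frac{1479}{1414} = \frac{1243839}{707}$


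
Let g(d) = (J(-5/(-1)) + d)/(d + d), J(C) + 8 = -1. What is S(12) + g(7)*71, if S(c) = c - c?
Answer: -71/7 ≈ -10.143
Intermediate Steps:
J(C) = -9 (J(C) = -8 - 1 = -9)
g(d) = (-9 + d)/(2*d) (g(d) = (-9 + d)/(d + d) = (-9 + d)/((2*d)) = (-9 + d)*(1/(2*d)) = (-9 + d)/(2*d))
S(c) = 0
S(12) + g(7)*71 = 0 + ((1/2)*(-9 + 7)/7)*71 = 0 + ((1/2)*(1/7)*(-2))*71 = 0 - 1/7*71 = 0 - 71/7 = -71/7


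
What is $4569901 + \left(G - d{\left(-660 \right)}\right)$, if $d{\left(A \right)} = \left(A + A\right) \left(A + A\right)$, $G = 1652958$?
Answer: $4480459$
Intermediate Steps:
$d{\left(A \right)} = 4 A^{2}$ ($d{\left(A \right)} = 2 A 2 A = 4 A^{2}$)
$4569901 + \left(G - d{\left(-660 \right)}\right) = 4569901 + \left(1652958 - 4 \left(-660\right)^{2}\right) = 4569901 + \left(1652958 - 4 \cdot 435600\right) = 4569901 + \left(1652958 - 1742400\right) = 4569901 - 89442 = 4480459$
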